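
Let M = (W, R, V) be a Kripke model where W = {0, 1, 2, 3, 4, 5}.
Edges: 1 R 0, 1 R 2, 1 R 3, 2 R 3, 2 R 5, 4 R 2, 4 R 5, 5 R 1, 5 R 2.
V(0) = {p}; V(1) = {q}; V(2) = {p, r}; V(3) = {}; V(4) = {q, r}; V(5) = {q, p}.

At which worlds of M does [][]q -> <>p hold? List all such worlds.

1, 2, 4, 5

Let φ = [][]q -> <>p. Evaluate φ at each world:
  0 (successors ∅): φ is false.
  1 (successors {0, 2, 3}): φ is true.
  2 (successors {3, 5}): φ is true.
  3 (successors ∅): φ is false.
  4 (successors {2, 5}): φ is true.
  5 (successors {1, 2}): φ is true.
For instance, at 2:
  At 2: [][]q is false, <>p is true, so [][]q -> <>p is true.
    At 2: [][]q requires []q at every successor {3, 5}.
      []q fails at 5, so [][]q is false at 2.
    At 2: <>p requires p at some successor in {3, 5}.
      p holds at 5, so <>p is true at 2.
Satisfying worlds: {1, 2, 4, 5}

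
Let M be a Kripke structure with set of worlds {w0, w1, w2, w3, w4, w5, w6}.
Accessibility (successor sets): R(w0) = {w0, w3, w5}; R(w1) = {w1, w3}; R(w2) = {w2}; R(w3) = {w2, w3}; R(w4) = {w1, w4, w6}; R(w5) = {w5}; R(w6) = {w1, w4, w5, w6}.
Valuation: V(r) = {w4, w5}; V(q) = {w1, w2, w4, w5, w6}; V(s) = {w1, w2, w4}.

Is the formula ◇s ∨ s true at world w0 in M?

No

Recall that ◇ψ holds at a world iff ψ holds at some accessible world.
At w0: ◇s is false, s is false, so ◇s ∨ s is false.
  At w0: ◇s requires s at some successor in {w0, w3, w5}.
    At w0: s is false.
    At w3: s is false.
    At w5: s is false.
  So ◇s is false at w0.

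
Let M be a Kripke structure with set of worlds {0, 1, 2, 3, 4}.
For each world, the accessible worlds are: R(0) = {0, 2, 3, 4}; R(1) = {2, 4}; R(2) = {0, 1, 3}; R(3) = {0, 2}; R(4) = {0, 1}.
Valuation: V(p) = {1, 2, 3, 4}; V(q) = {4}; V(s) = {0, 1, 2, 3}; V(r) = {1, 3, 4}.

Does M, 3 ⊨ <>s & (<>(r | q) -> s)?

At 3: <>s is true, <>(r | q) -> s is true, so <>s & (<>(r | q) -> s) is true.
  At 3: <>s requires s at some successor in {0, 2}.
    s holds at 0, so <>s is true at 3.
  At 3: <>(r | q) is false, s is true, so <>(r | q) -> s is true.
    At 3: <>(r | q) requires r | q at some successor in {0, 2}.
      At 0: r | q is false.
      At 2: r | q is false.
    So <>(r | q) is false at 3.

Yes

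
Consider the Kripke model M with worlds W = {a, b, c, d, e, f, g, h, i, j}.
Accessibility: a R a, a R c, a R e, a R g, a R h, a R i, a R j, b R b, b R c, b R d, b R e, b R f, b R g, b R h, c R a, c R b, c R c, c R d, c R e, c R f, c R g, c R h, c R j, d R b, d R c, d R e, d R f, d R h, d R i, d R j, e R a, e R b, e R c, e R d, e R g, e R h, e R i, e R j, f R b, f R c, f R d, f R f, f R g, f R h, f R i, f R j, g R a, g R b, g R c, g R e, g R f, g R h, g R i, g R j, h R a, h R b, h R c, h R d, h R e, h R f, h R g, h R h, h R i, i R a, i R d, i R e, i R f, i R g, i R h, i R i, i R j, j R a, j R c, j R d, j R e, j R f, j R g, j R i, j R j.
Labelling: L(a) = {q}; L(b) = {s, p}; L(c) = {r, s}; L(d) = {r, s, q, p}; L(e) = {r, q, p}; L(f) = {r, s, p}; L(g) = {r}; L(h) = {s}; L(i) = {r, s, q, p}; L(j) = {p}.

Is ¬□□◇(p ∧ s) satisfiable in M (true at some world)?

Let φ = ¬□□◇(p ∧ s). Evaluate φ at each world:
  a (successors {a, c, e, g, h, i, j}): φ is false.
  b (successors {b, c, d, e, f, g, h}): φ is false.
  c (successors {a, b, c, d, e, f, g, h, j}): φ is false.
  d (successors {b, c, e, f, h, i, j}): φ is false.
  e (successors {a, b, c, d, g, h, i, j}): φ is false.
  f (successors {b, c, d, f, g, h, i, j}): φ is false.
  g (successors {a, b, c, e, f, h, i, j}): φ is false.
  h (successors {a, b, c, d, e, f, g, h, i}): φ is false.
  i (successors {a, d, e, f, g, h, i, j}): φ is false.
  j (successors {a, c, d, e, f, g, i, j}): φ is false.
For instance, at c:
  At c: □□◇(p ∧ s) is true, so ¬□□◇(p ∧ s) is false.
    At c: □□◇(p ∧ s) requires □◇(p ∧ s) at every successor {a, b, c, d, e, f, g, h, j}.
      At a: □◇(p ∧ s) is true.
      At b: □◇(p ∧ s) is true.
      At c: □◇(p ∧ s) is true.
      At d: □◇(p ∧ s) is true.
      At e: □◇(p ∧ s) is true.
      At f: □◇(p ∧ s) is true.
      At g: □◇(p ∧ s) is true.
      At h: □◇(p ∧ s) is true.
      At j: □◇(p ∧ s) is true.
    So □□◇(p ∧ s) is true at c.

No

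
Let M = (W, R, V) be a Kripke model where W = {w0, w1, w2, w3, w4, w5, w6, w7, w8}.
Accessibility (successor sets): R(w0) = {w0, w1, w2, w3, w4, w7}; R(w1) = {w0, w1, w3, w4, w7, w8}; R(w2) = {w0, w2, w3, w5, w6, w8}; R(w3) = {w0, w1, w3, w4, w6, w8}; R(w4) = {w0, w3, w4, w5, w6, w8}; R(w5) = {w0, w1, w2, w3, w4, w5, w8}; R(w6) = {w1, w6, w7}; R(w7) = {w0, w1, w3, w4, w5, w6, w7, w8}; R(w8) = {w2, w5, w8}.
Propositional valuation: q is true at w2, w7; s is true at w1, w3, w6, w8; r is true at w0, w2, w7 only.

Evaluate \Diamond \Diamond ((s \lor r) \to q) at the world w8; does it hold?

Recall that \Diamond ψ holds at a world iff ψ holds at some accessible world.
At w8: \Diamond \Diamond ((s \lor r) \to q) requires \Diamond ((s \lor r) \to q) at some successor in {w2, w5, w8}.
  \Diamond ((s \lor r) \to q) holds at w2, so \Diamond \Diamond ((s \lor r) \to q) is true at w8.
    At w2: \Diamond ((s \lor r) \to q) requires (s \lor r) \to q at some successor in {w0, w2, w3, w5, w6, w8}.
      (s \lor r) \to q holds at w2, so \Diamond ((s \lor r) \to q) is true at w2.

Yes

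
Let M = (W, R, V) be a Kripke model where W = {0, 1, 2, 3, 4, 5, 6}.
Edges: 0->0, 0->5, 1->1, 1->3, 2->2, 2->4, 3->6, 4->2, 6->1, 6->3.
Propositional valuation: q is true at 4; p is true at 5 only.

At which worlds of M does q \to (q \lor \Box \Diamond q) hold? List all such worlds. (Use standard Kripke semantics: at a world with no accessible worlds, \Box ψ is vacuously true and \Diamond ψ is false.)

Let φ = q \to (q \lor \Box \Diamond q). Evaluate φ at each world:
  0 (successors {0, 5}): φ is true.
  1 (successors {1, 3}): φ is true.
  2 (successors {2, 4}): φ is true.
  3 (successors {6}): φ is true.
  4 (successors {2}): φ is true.
  5 (successors ∅): φ is true.
  6 (successors {1, 3}): φ is true.
For instance, at 6:
  At 6: q is false, q \lor \Box \Diamond q is false, so q \to (q \lor \Box \Diamond q) is true.
    At 6: q is false, \Box \Diamond q is false, so q \lor \Box \Diamond q is false.
      At 6: \Box \Diamond q requires \Diamond q at every successor {1, 3}.
        \Diamond q fails at 1, so \Box \Diamond q is false at 6.
Satisfying worlds: {0, 1, 2, 3, 4, 5, 6}

0, 1, 2, 3, 4, 5, 6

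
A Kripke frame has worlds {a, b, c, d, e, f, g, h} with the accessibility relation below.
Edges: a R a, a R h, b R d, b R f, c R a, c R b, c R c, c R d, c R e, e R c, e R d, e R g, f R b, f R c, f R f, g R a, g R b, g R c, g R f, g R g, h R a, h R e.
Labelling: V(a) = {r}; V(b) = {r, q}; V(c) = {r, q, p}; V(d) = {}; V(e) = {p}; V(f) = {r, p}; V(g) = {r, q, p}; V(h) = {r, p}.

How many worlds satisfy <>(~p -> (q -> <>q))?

Recall that <>ψ holds at a world iff ψ holds at some accessible world.
Let φ = <>(~p -> (q -> <>q)). Evaluate φ at each world:
  a (successors {a, h}): φ is true.
  b (successors {d, f}): φ is true.
  c (successors {a, b, c, d, e}): φ is true.
  d (successors ∅): φ is false.
  e (successors {c, d, g}): φ is true.
  f (successors {b, c, f}): φ is true.
  g (successors {a, b, c, f, g}): φ is true.
  h (successors {a, e}): φ is true.
For instance, at e:
  At e: <>(~p -> (q -> <>q)) requires ~p -> (q -> <>q) at some successor in {c, d, g}.
    ~p -> (q -> <>q) holds at c, so <>(~p -> (q -> <>q)) is true at e.
      At c: ~p is false, q -> <>q is true, so ~p -> (q -> <>q) is true.
Satisfying worlds: {a, b, c, e, f, g, h}

7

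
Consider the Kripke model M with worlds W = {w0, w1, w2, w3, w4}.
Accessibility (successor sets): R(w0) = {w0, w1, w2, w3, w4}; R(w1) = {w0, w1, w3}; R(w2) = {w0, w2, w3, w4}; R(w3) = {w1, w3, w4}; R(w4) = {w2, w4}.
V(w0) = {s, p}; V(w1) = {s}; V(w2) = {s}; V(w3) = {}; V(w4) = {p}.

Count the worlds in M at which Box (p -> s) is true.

1

Recall that Box ψ holds at a world iff ψ holds at every accessible world, and Dia ψ holds iff ψ holds at some accessible world.
Let φ = Box (p -> s). Evaluate φ at each world:
  w0 (successors {w0, w1, w2, w3, w4}): φ is false.
  w1 (successors {w0, w1, w3}): φ is true.
  w2 (successors {w0, w2, w3, w4}): φ is false.
  w3 (successors {w1, w3, w4}): φ is false.
  w4 (successors {w2, w4}): φ is false.
For instance, at w3:
  At w3: Box (p -> s) requires p -> s at every successor {w1, w3, w4}.
    p -> s fails at w4, so Box (p -> s) is false at w3.
Satisfying worlds: {w1}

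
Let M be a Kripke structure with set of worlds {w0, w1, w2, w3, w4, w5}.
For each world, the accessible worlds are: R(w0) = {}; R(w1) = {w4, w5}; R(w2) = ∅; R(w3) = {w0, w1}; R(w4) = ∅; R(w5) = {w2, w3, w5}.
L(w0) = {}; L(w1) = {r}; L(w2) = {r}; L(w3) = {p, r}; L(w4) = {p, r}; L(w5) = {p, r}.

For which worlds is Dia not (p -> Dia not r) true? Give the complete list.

w1, w5

Let φ = Dia not (p -> Dia not r). Evaluate φ at each world:
  w0 (successors ∅): φ is false.
  w1 (successors {w4, w5}): φ is true.
  w2 (successors ∅): φ is false.
  w3 (successors {w0, w1}): φ is false.
  w4 (successors ∅): φ is false.
  w5 (successors {w2, w3, w5}): φ is true.
For instance, at w3:
  At w3: Dia not (p -> Dia not r) requires not (p -> Dia not r) at some successor in {w0, w1}.
    At w0: not (p -> Dia not r) is false.
    At w1: not (p -> Dia not r) is false.
  So Dia not (p -> Dia not r) is false at w3.
Satisfying worlds: {w1, w5}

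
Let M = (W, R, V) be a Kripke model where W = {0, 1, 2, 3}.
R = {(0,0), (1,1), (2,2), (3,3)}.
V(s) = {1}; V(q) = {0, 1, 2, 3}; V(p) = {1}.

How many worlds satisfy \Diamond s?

1

Recall that \Diamond ψ holds at a world iff ψ holds at some accessible world.
Let φ = \Diamond s. Evaluate φ at each world:
  0 (successors {0}): φ is false.
  1 (successors {1}): φ is true.
  2 (successors {2}): φ is false.
  3 (successors {3}): φ is false.
For instance, at 0:
  At 0: \Diamond s requires s at some successor in {0}.
    At 0: s is false.
  So \Diamond s is false at 0.
Satisfying worlds: {1}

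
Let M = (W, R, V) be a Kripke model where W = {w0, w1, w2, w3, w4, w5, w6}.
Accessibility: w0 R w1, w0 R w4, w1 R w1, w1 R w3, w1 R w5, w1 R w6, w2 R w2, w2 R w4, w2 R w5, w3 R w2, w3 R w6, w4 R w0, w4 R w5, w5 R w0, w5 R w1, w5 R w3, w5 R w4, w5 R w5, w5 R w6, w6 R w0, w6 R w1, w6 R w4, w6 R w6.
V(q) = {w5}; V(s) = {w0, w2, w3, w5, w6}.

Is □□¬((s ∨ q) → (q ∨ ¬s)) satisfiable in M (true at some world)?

No

Let φ = □□¬((s ∨ q) → (q ∨ ¬s)). Evaluate φ at each world:
  w0 (successors {w1, w4}): φ is false.
  w1 (successors {w1, w3, w5, w6}): φ is false.
  w2 (successors {w2, w4, w5}): φ is false.
  w3 (successors {w2, w6}): φ is false.
  w4 (successors {w0, w5}): φ is false.
  w5 (successors {w0, w1, w3, w4, w5, w6}): φ is false.
  w6 (successors {w0, w1, w4, w6}): φ is false.
For instance, at w3:
  At w3: □□¬((s ∨ q) → (q ∨ ¬s)) requires □¬((s ∨ q) → (q ∨ ¬s)) at every successor {w2, w6}.
    □¬((s ∨ q) → (q ∨ ¬s)) fails at w2, so □□¬((s ∨ q) → (q ∨ ¬s)) is false at w3.
      At w2: □¬((s ∨ q) → (q ∨ ¬s)) requires ¬((s ∨ q) → (q ∨ ¬s)) at every successor {w2, w4, w5}.
        ¬((s ∨ q) → (q ∨ ¬s)) fails at w4, so □¬((s ∨ q) → (q ∨ ¬s)) is false at w2.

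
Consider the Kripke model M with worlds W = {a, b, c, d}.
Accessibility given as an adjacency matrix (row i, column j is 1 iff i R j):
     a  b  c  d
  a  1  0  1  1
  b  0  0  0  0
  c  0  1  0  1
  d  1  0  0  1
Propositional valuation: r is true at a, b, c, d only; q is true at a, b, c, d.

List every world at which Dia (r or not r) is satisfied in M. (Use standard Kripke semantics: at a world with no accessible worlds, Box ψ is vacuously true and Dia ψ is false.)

Let φ = Dia (r or not r). Evaluate φ at each world:
  a (successors {a, c, d}): φ is true.
  b (successors ∅): φ is false.
  c (successors {b, d}): φ is true.
  d (successors {a, d}): φ is true.
For instance, at c:
  At c: Dia (r or not r) requires r or not r at some successor in {b, d}.
    r or not r holds at b, so Dia (r or not r) is true at c.
Satisfying worlds: {a, c, d}

a, c, d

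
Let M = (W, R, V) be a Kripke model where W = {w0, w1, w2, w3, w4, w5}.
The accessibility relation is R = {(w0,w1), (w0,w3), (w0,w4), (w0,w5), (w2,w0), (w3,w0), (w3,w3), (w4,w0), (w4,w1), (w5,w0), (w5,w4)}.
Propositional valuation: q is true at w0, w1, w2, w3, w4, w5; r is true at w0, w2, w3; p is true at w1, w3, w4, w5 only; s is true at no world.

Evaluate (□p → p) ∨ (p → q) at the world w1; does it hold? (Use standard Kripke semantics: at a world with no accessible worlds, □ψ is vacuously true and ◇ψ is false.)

Yes

At w1: □p → p is true, p → q is true, so (□p → p) ∨ (p → q) is true.
  At w1: □p is true, p is true, so □p → p is true.
    At w1: no accessible worlds, so □p holds vacuously.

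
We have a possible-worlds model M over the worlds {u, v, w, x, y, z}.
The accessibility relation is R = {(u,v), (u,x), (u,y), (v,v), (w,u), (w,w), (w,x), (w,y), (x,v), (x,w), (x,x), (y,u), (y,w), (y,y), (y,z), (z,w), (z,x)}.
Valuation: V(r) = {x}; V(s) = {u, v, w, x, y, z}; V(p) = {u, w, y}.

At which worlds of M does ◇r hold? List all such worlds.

u, w, x, z

Let φ = ◇r. Evaluate φ at each world:
  u (successors {v, x, y}): φ is true.
  v (successors {v}): φ is false.
  w (successors {u, w, x, y}): φ is true.
  x (successors {v, w, x}): φ is true.
  y (successors {u, w, y, z}): φ is false.
  z (successors {w, x}): φ is true.
For instance, at x:
  At x: ◇r requires r at some successor in {v, w, x}.
    r holds at x, so ◇r is true at x.
Satisfying worlds: {u, w, x, z}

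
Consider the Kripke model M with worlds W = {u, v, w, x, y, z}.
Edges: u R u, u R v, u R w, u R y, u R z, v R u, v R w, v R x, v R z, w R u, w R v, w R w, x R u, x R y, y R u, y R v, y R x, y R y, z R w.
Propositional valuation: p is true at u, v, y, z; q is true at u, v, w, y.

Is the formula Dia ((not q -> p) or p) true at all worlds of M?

Yes

Let φ = Dia ((not q -> p) or p). Evaluate φ at each world:
  u (successors {u, v, w, y, z}): φ is true.
  v (successors {u, w, x, z}): φ is true.
  w (successors {u, v, w}): φ is true.
  x (successors {u, y}): φ is true.
  y (successors {u, v, x, y}): φ is true.
  z (successors {w}): φ is true.
For instance, at x:
  At x: Dia ((not q -> p) or p) requires (not q -> p) or p at some successor in {u, y}.
    (not q -> p) or p holds at u, so Dia ((not q -> p) or p) is true at x.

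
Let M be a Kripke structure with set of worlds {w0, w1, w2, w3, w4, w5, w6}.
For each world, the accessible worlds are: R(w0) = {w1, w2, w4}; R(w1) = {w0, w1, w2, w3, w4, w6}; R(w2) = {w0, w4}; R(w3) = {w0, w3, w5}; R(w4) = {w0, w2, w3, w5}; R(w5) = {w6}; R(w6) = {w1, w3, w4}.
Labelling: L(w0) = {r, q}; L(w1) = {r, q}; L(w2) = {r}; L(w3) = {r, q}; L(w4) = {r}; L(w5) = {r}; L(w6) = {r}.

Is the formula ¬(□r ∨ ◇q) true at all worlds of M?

No

Let φ = ¬(□r ∨ ◇q). Evaluate φ at each world:
  w0 (successors {w1, w2, w4}): φ is false.
  w1 (successors {w0, w1, w2, w3, w4, w6}): φ is false.
  w2 (successors {w0, w4}): φ is false.
  w3 (successors {w0, w3, w5}): φ is false.
  w4 (successors {w0, w2, w3, w5}): φ is false.
  w5 (successors {w6}): φ is false.
  w6 (successors {w1, w3, w4}): φ is false.
Detail at w0 (counterexample):
  At w0: □r ∨ ◇q is true, so ¬(□r ∨ ◇q) is false.
    At w0: □r is true, ◇q is true, so □r ∨ ◇q is true.
      At w0: □r requires r at every successor {w1, w2, w4}.
        At w1: r is true.
        At w2: r is true.
        At w4: r is true.
      So □r is true at w0.
      At w0: ◇q requires q at some successor in {w1, w2, w4}.
        q holds at w1, so ◇q is true at w0.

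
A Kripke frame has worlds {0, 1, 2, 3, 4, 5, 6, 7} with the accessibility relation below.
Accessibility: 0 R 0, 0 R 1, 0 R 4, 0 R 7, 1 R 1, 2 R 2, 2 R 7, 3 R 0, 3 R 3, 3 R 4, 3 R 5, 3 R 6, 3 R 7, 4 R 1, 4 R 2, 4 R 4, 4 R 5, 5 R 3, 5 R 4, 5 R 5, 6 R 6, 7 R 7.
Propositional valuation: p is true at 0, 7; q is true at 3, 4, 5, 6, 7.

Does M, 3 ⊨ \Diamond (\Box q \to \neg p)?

At 3: \Diamond (\Box q \to \neg p) requires \Box q \to \neg p at some successor in {0, 3, 4, 5, 6, 7}.
  \Box q \to \neg p holds at 0, so \Diamond (\Box q \to \neg p) is true at 3.
    At 0: \Box q is false, \neg p is false, so \Box q \to \neg p is true.
      At 0: \Box q requires q at every successor {0, 1, 4, 7}.
        q fails at 0, so \Box q is false at 0.

Yes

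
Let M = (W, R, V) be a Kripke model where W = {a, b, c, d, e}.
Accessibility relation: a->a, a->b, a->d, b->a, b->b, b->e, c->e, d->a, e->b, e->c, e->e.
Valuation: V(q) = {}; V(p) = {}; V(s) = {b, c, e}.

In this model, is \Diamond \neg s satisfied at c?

No

At c: \Diamond \neg s requires \neg s at some successor in {e}.
  At e: \neg s is false.
So \Diamond \neg s is false at c.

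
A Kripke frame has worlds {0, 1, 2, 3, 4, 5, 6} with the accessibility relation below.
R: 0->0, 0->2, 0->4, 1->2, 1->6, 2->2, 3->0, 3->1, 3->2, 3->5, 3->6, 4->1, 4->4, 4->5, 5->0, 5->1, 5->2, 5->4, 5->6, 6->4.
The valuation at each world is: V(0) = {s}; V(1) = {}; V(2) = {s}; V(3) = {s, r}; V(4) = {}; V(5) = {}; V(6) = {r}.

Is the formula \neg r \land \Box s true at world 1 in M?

Recall that \Box ψ holds at a world iff ψ holds at every accessible world, and \Diamond ψ holds iff ψ holds at some accessible world.
At 1: \neg r is true, \Box s is false, so \neg r \land \Box s is false.
  At 1: \Box s requires s at every successor {2, 6}.
    s fails at 6, so \Box s is false at 1.

No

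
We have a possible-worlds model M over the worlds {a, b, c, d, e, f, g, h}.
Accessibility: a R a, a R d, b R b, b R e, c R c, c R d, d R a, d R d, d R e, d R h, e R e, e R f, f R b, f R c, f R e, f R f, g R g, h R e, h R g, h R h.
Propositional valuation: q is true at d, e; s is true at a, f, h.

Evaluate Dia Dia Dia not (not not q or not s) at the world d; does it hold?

Yes

At d: Dia Dia Dia not (not not q or not s) requires Dia Dia not (not not q or not s) at some successor in {a, d, e, h}.
  Dia Dia not (not not q or not s) holds at a, so Dia Dia Dia not (not not q or not s) is true at d.
    At a: Dia Dia not (not not q or not s) requires Dia not (not not q or not s) at some successor in {a, d}.
      Dia not (not not q or not s) holds at a, so Dia Dia not (not not q or not s) is true at a.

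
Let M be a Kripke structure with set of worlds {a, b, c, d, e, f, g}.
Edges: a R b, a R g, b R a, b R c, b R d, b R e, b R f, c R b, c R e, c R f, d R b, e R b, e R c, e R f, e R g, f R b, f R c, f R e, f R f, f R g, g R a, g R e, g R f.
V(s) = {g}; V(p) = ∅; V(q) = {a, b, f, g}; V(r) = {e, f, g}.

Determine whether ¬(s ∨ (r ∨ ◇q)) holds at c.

At c: s ∨ (r ∨ ◇q) is true, so ¬(s ∨ (r ∨ ◇q)) is false.
  At c: s is false, r ∨ ◇q is true, so s ∨ (r ∨ ◇q) is true.
    At c: r is false, ◇q is true, so r ∨ ◇q is true.
      At c: ◇q requires q at some successor in {b, e, f}.
        q holds at b, so ◇q is true at c.

No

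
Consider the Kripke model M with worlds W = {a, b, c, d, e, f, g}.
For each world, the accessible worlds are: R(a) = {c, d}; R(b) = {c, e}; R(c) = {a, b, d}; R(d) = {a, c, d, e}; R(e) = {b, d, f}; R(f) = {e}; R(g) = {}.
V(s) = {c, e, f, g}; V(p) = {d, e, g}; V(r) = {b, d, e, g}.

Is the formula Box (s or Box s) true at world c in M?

No

At c: Box (s or Box s) requires s or Box s at every successor {a, b, d}.
  s or Box s fails at a, so Box (s or Box s) is false at c.
    At a: s is false, Box s is false, so s or Box s is false.
      At a: Box s requires s at every successor {c, d}.
        s fails at d, so Box s is false at a.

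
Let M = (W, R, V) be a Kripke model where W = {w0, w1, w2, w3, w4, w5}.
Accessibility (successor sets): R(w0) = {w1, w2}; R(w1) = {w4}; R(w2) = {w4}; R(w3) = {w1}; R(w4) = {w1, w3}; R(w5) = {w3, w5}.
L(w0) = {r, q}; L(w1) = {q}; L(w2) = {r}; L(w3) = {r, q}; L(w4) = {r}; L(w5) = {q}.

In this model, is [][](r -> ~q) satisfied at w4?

At w4: [][](r -> ~q) requires [](r -> ~q) at every successor {w1, w3}.
    At w1: [](r -> ~q) requires r -> ~q at every successor {w4}.
      At w4: r -> ~q is true.
    So [](r -> ~q) is true at w1.
    At w3: [](r -> ~q) requires r -> ~q at every successor {w1}.
      At w1: r -> ~q is true.
    So [](r -> ~q) is true at w3.
So [][](r -> ~q) is true at w4.

Yes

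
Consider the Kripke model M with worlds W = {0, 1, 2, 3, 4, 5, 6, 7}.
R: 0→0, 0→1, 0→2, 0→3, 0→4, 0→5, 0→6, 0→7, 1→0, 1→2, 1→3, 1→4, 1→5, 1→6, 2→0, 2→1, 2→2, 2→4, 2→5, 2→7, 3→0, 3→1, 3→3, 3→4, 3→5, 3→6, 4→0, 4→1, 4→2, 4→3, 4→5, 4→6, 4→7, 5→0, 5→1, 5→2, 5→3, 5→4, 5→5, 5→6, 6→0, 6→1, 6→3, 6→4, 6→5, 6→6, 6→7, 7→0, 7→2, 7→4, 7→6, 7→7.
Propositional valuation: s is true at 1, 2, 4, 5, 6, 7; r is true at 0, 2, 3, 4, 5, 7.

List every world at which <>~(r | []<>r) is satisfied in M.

none

Let φ = <>~(r | []<>r). Evaluate φ at each world:
  0 (successors {0, 1, 2, 3, 4, 5, 6, 7}): φ is false.
  1 (successors {0, 2, 3, 4, 5, 6}): φ is false.
  2 (successors {0, 1, 2, 4, 5, 7}): φ is false.
  3 (successors {0, 1, 3, 4, 5, 6}): φ is false.
  4 (successors {0, 1, 2, 3, 5, 6, 7}): φ is false.
  5 (successors {0, 1, 2, 3, 4, 5, 6}): φ is false.
  6 (successors {0, 1, 3, 4, 5, 6, 7}): φ is false.
  7 (successors {0, 2, 4, 6, 7}): φ is false.
For instance, at 4:
  At 4: <>~(r | []<>r) requires ~(r | []<>r) at some successor in {0, 1, 2, 3, 5, 6, 7}.
    At 0: ~(r | []<>r) is false.
    At 1: ~(r | []<>r) is false.
    At 2: ~(r | []<>r) is false.
    At 3: ~(r | []<>r) is false.
    At 5: ~(r | []<>r) is false.
    At 6: ~(r | []<>r) is false.
    At 7: ~(r | []<>r) is false.
  So <>~(r | []<>r) is false at 4.
Satisfying worlds: none.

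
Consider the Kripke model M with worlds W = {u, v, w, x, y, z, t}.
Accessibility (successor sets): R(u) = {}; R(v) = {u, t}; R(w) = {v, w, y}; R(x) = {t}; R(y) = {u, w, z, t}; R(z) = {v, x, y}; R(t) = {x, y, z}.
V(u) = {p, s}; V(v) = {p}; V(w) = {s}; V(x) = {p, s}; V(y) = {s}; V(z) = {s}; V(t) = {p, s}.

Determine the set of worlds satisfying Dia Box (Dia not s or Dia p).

Let φ = Dia Box (Dia not s or Dia p). Evaluate φ at each world:
  u (successors ∅): φ is false.
  v (successors {u, t}): φ is true.
  w (successors {v, w, y}): φ is true.
  x (successors {t}): φ is true.
  y (successors {u, w, z, t}): φ is true.
  z (successors {v, x, y}): φ is true.
  t (successors {x, y, z}): φ is true.
For instance, at v:
  At v: Dia Box (Dia not s or Dia p) requires Box (Dia not s or Dia p) at some successor in {u, t}.
    Box (Dia not s or Dia p) holds at u, so Dia Box (Dia not s or Dia p) is true at v.
      At u: no accessible worlds, so Box (Dia not s or Dia p) holds vacuously.
Satisfying worlds: {v, w, x, y, z, t}

v, w, x, y, z, t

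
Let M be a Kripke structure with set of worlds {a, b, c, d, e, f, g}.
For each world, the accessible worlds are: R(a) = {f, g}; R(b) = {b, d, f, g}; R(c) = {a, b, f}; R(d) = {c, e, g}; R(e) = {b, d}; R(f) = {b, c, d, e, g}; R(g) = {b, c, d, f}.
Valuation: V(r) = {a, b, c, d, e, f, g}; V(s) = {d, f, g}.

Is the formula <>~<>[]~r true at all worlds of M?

Yes

Recall that []ψ holds at a world iff ψ holds at every accessible world, and <>ψ holds iff ψ holds at some accessible world.
Let φ = <>~<>[]~r. Evaluate φ at each world:
  a (successors {f, g}): φ is true.
  b (successors {b, d, f, g}): φ is true.
  c (successors {a, b, f}): φ is true.
  d (successors {c, e, g}): φ is true.
  e (successors {b, d}): φ is true.
  f (successors {b, c, d, e, g}): φ is true.
  g (successors {b, c, d, f}): φ is true.
For instance, at d:
  At d: <>~<>[]~r requires ~<>[]~r at some successor in {c, e, g}.
    ~<>[]~r holds at c, so <>~<>[]~r is true at d.
      At c: <>[]~r is false, so ~<>[]~r is true.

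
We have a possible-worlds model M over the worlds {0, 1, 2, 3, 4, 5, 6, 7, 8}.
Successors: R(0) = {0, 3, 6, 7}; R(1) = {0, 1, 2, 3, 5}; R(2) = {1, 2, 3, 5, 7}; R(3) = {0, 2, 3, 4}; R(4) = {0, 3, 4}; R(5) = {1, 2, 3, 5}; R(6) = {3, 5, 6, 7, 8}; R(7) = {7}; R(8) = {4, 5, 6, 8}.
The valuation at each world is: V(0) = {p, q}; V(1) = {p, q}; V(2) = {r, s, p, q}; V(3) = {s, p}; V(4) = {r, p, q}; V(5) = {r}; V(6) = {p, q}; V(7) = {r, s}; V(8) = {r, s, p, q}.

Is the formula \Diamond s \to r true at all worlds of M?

Let φ = \Diamond s \to r. Evaluate φ at each world:
  0 (successors {0, 3, 6, 7}): φ is false.
  1 (successors {0, 1, 2, 3, 5}): φ is false.
  2 (successors {1, 2, 3, 5, 7}): φ is true.
  3 (successors {0, 2, 3, 4}): φ is false.
  4 (successors {0, 3, 4}): φ is true.
  5 (successors {1, 2, 3, 5}): φ is true.
  6 (successors {3, 5, 6, 7, 8}): φ is false.
  7 (successors {7}): φ is true.
  8 (successors {4, 5, 6, 8}): φ is true.
Detail at 0 (counterexample):
  At 0: \Diamond s is true, r is false, so \Diamond s \to r is false.
    At 0: \Diamond s requires s at some successor in {0, 3, 6, 7}.
      s holds at 3, so \Diamond s is true at 0.

No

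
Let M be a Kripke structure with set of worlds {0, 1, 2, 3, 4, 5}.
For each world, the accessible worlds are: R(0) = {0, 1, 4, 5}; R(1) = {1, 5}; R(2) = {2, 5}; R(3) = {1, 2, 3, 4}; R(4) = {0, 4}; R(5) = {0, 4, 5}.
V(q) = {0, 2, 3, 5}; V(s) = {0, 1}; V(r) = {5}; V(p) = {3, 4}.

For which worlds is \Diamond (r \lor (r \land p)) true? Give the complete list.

Let φ = \Diamond (r \lor (r \land p)). Evaluate φ at each world:
  0 (successors {0, 1, 4, 5}): φ is true.
  1 (successors {1, 5}): φ is true.
  2 (successors {2, 5}): φ is true.
  3 (successors {1, 2, 3, 4}): φ is false.
  4 (successors {0, 4}): φ is false.
  5 (successors {0, 4, 5}): φ is true.
For instance, at 1:
  At 1: \Diamond (r \lor (r \land p)) requires r \lor (r \land p) at some successor in {1, 5}.
    r \lor (r \land p) holds at 5, so \Diamond (r \lor (r \land p)) is true at 1.
Satisfying worlds: {0, 1, 2, 5}

0, 1, 2, 5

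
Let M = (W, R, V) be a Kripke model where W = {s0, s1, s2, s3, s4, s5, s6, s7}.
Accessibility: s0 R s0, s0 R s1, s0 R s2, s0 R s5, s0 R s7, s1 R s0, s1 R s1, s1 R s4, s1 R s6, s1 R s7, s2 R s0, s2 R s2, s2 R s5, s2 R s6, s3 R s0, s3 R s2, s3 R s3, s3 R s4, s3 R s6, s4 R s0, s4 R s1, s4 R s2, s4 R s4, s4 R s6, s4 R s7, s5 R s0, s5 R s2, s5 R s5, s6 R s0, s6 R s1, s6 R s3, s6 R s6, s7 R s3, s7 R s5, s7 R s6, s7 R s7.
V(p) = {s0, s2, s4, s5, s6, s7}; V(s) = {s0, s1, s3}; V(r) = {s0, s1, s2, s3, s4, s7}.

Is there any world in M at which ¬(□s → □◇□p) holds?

No

Let φ = ¬(□s → □◇□p). Evaluate φ at each world:
  s0 (successors {s0, s1, s2, s5, s7}): φ is false.
  s1 (successors {s0, s1, s4, s6, s7}): φ is false.
  s2 (successors {s0, s2, s5, s6}): φ is false.
  s3 (successors {s0, s2, s3, s4, s6}): φ is false.
  s4 (successors {s0, s1, s2, s4, s6, s7}): φ is false.
  s5 (successors {s0, s2, s5}): φ is false.
  s6 (successors {s0, s1, s3, s6}): φ is false.
  s7 (successors {s3, s5, s6, s7}): φ is false.
For instance, at s5:
  At s5: □s → □◇□p is true, so ¬(□s → □◇□p) is false.
    At s5: □s is false, □◇□p is true, so □s → □◇□p is true.
      At s5: □s requires s at every successor {s0, s2, s5}.
        s fails at s2, so □s is false at s5.
      At s5: □◇□p requires ◇□p at every successor {s0, s2, s5}.
        At s0: ◇□p is true.
        At s2: ◇□p is true.
        At s5: ◇□p is true.
      So □◇□p is true at s5.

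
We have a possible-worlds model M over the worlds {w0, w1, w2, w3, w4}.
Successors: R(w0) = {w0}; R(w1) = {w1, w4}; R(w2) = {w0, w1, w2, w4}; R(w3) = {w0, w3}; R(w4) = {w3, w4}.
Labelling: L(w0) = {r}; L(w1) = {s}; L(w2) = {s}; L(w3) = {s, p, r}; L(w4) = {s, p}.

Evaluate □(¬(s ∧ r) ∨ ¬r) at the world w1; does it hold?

At w1: □(¬(s ∧ r) ∨ ¬r) requires ¬(s ∧ r) ∨ ¬r at every successor {w1, w4}.
  At w1: ¬(s ∧ r) ∨ ¬r is true.
  At w4: ¬(s ∧ r) ∨ ¬r is true.
So □(¬(s ∧ r) ∨ ¬r) is true at w1.

Yes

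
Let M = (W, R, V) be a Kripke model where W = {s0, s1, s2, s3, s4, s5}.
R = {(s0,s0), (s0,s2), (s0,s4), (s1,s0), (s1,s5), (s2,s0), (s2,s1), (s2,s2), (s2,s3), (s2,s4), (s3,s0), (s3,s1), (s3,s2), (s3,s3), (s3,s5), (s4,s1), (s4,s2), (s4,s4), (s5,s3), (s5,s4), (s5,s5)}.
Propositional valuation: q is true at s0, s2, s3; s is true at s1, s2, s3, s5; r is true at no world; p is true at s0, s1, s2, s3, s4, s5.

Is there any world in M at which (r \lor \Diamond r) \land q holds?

Recall that \Diamond ψ holds at a world iff ψ holds at some accessible world.
Let φ = (r \lor \Diamond r) \land q. Evaluate φ at each world:
  s0 (successors {s0, s2, s4}): φ is false.
  s1 (successors {s0, s5}): φ is false.
  s2 (successors {s0, s1, s2, s3, s4}): φ is false.
  s3 (successors {s0, s1, s2, s3, s5}): φ is false.
  s4 (successors {s1, s2, s4}): φ is false.
  s5 (successors {s3, s4, s5}): φ is false.
For instance, at s0:
  At s0: r \lor \Diamond r is false, q is true, so (r \lor \Diamond r) \land q is false.
    At s0: r is false, \Diamond r is false, so r \lor \Diamond r is false.
      At s0: \Diamond r requires r at some successor in {s0, s2, s4}.
        At s0: r is false.
        At s2: r is false.
        At s4: r is false.
      So \Diamond r is false at s0.

No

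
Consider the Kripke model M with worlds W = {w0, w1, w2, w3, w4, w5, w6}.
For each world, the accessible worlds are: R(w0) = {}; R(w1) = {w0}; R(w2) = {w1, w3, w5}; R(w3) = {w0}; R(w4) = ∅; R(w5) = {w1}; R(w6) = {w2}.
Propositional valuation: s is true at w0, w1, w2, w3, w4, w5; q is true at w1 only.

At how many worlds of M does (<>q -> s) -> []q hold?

3

Recall that []ψ holds at a world iff ψ holds at every accessible world, and <>ψ holds iff ψ holds at some accessible world.
Let φ = (<>q -> s) -> []q. Evaluate φ at each world:
  w0 (successors ∅): φ is true.
  w1 (successors {w0}): φ is false.
  w2 (successors {w1, w3, w5}): φ is false.
  w3 (successors {w0}): φ is false.
  w4 (successors ∅): φ is true.
  w5 (successors {w1}): φ is true.
  w6 (successors {w2}): φ is false.
For instance, at w1:
  At w1: <>q -> s is true, []q is false, so (<>q -> s) -> []q is false.
    At w1: <>q is false, s is true, so <>q -> s is true.
      At w1: <>q requires q at some successor in {w0}.
        At w0: q is false.
      So <>q is false at w1.
    At w1: []q requires q at every successor {w0}.
      q fails at w0, so []q is false at w1.
Satisfying worlds: {w0, w4, w5}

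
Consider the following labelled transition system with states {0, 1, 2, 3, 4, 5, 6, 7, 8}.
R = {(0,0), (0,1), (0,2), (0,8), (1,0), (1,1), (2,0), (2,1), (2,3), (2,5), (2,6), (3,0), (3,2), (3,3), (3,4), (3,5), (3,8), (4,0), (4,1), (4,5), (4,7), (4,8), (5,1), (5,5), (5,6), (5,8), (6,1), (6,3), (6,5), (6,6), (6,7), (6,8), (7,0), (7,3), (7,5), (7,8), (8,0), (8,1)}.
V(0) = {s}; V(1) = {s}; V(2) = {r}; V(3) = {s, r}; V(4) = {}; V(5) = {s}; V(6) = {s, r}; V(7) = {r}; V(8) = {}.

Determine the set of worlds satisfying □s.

1, 2, 8

Let φ = □s. Evaluate φ at each world:
  0 (successors {0, 1, 2, 8}): φ is false.
  1 (successors {0, 1}): φ is true.
  2 (successors {0, 1, 3, 5, 6}): φ is true.
  3 (successors {0, 2, 3, 4, 5, 8}): φ is false.
  4 (successors {0, 1, 5, 7, 8}): φ is false.
  5 (successors {1, 5, 6, 8}): φ is false.
  6 (successors {1, 3, 5, 6, 7, 8}): φ is false.
  7 (successors {0, 3, 5, 8}): φ is false.
  8 (successors {0, 1}): φ is true.
For instance, at 0:
  At 0: □s requires s at every successor {0, 1, 2, 8}.
    s fails at 2, so □s is false at 0.
Satisfying worlds: {1, 2, 8}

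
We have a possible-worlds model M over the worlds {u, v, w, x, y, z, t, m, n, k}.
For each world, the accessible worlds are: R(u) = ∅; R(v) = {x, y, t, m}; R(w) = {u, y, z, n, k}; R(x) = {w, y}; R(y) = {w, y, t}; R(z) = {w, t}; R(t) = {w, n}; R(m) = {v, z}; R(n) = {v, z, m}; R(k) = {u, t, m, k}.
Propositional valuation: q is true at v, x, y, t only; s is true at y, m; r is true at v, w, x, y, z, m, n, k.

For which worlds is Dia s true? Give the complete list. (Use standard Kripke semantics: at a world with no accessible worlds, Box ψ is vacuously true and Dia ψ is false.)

v, w, x, y, n, k

Let φ = Dia s. Evaluate φ at each world:
  u (successors ∅): φ is false.
  v (successors {x, y, t, m}): φ is true.
  w (successors {u, y, z, n, k}): φ is true.
  x (successors {w, y}): φ is true.
  y (successors {w, y, t}): φ is true.
  z (successors {w, t}): φ is false.
  t (successors {w, n}): φ is false.
  m (successors {v, z}): φ is false.
  n (successors {v, z, m}): φ is true.
  k (successors {u, t, m, k}): φ is true.
For instance, at y:
  At y: Dia s requires s at some successor in {w, y, t}.
    s holds at y, so Dia s is true at y.
Satisfying worlds: {v, w, x, y, n, k}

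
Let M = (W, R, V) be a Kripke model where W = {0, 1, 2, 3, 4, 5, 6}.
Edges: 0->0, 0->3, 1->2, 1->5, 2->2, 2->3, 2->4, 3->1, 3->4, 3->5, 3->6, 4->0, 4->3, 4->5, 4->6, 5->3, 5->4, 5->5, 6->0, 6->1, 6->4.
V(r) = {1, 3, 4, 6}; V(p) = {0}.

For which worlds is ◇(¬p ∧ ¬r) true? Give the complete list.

Recall that ◇ψ holds at a world iff ψ holds at some accessible world.
Let φ = ◇(¬p ∧ ¬r). Evaluate φ at each world:
  0 (successors {0, 3}): φ is false.
  1 (successors {2, 5}): φ is true.
  2 (successors {2, 3, 4}): φ is true.
  3 (successors {1, 4, 5, 6}): φ is true.
  4 (successors {0, 3, 5, 6}): φ is true.
  5 (successors {3, 4, 5}): φ is true.
  6 (successors {0, 1, 4}): φ is false.
For instance, at 2:
  At 2: ◇(¬p ∧ ¬r) requires ¬p ∧ ¬r at some successor in {2, 3, 4}.
    ¬p ∧ ¬r holds at 2, so ◇(¬p ∧ ¬r) is true at 2.
Satisfying worlds: {1, 2, 3, 4, 5}

1, 2, 3, 4, 5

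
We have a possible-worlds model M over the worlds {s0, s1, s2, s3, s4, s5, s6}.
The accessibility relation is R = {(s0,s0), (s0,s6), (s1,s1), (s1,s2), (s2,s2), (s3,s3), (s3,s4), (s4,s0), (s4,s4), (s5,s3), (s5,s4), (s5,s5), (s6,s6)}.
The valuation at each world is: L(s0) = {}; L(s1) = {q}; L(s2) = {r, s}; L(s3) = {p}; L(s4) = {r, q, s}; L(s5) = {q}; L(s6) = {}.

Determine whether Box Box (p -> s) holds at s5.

No

At s5: Box Box (p -> s) requires Box (p -> s) at every successor {s3, s4, s5}.
  Box (p -> s) fails at s3, so Box Box (p -> s) is false at s5.
    At s3: Box (p -> s) requires p -> s at every successor {s3, s4}.
      p -> s fails at s3, so Box (p -> s) is false at s3.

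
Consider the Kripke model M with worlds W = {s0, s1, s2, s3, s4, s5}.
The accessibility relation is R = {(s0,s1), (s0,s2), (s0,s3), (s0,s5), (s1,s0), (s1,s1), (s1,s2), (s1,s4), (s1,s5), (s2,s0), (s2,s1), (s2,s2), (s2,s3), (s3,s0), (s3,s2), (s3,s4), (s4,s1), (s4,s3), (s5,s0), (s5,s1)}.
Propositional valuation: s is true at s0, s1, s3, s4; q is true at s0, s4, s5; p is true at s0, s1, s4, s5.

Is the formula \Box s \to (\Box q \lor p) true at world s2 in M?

Yes

Recall that \Box ψ holds at a world iff ψ holds at every accessible world, and \Diamond ψ holds iff ψ holds at some accessible world.
At s2: \Box s is false, \Box q \lor p is false, so \Box s \to (\Box q \lor p) is true.
  At s2: \Box s requires s at every successor {s0, s1, s2, s3}.
    s fails at s2, so \Box s is false at s2.
  At s2: \Box q is false, p is false, so \Box q \lor p is false.
    At s2: \Box q requires q at every successor {s0, s1, s2, s3}.
      q fails at s1, so \Box q is false at s2.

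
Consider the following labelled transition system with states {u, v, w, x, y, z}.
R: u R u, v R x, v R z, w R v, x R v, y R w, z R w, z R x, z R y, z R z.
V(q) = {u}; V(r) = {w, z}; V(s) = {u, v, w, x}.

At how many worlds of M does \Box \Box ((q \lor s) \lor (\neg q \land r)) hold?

Let φ = \Box \Box ((q \lor s) \lor (\neg q \land r)). Evaluate φ at each world:
  u (successors {u}): φ is true.
  v (successors {x, z}): φ is false.
  w (successors {v}): φ is true.
  x (successors {v}): φ is true.
  y (successors {w}): φ is true.
  z (successors {w, x, y, z}): φ is false.
For instance, at v:
  At v: \Box \Box ((q \lor s) \lor (\neg q \land r)) requires \Box ((q \lor s) \lor (\neg q \land r)) at every successor {x, z}.
    \Box ((q \lor s) \lor (\neg q \land r)) fails at z, so \Box \Box ((q \lor s) \lor (\neg q \land r)) is false at v.
      At z: \Box ((q \lor s) \lor (\neg q \land r)) requires (q \lor s) \lor (\neg q \land r) at every successor {w, x, y, z}.
        (q \lor s) \lor (\neg q \land r) fails at y, so \Box ((q \lor s) \lor (\neg q \land r)) is false at z.
Satisfying worlds: {u, w, x, y}

4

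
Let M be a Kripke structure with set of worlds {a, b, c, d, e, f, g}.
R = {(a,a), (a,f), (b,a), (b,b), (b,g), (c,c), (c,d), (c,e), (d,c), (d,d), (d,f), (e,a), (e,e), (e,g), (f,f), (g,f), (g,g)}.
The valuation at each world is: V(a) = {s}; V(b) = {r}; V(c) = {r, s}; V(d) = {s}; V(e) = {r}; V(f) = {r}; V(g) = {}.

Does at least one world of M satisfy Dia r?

Yes

Let φ = Dia r. Evaluate φ at each world:
  a (successors {a, f}): φ is true.
  b (successors {a, b, g}): φ is true.
  c (successors {c, d, e}): φ is true.
  d (successors {c, d, f}): φ is true.
  e (successors {a, e, g}): φ is true.
  f (successors {f}): φ is true.
  g (successors {f, g}): φ is true.
Detail at a (witness):
  At a: Dia r requires r at some successor in {a, f}.
    r holds at f, so Dia r is true at a.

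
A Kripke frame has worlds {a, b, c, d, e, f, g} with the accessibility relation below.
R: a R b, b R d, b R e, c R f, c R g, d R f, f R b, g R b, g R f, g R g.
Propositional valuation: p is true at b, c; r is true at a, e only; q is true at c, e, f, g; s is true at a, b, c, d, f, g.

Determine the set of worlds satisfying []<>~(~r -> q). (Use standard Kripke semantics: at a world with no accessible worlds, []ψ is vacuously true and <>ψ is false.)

a, c, d, e, f, g

Let φ = []<>~(~r -> q). Evaluate φ at each world:
  a (successors {b}): φ is true.
  b (successors {d, e}): φ is false.
  c (successors {f, g}): φ is true.
  d (successors {f}): φ is true.
  e (successors ∅): φ is true.
  f (successors {b}): φ is true.
  g (successors {b, f, g}): φ is true.
For instance, at g:
  At g: []<>~(~r -> q) requires <>~(~r -> q) at every successor {b, f, g}.
      At b: <>~(~r -> q) requires ~(~r -> q) at some successor in {d, e}.
        ~(~r -> q) holds at d, so <>~(~r -> q) is true at b.
      At f: <>~(~r -> q) requires ~(~r -> q) at some successor in {b}.
        ~(~r -> q) holds at b, so <>~(~r -> q) is true at f.
      At g: <>~(~r -> q) requires ~(~r -> q) at some successor in {b, f, g}.
        ~(~r -> q) holds at b, so <>~(~r -> q) is true at g.
  So []<>~(~r -> q) is true at g.
Satisfying worlds: {a, c, d, e, f, g}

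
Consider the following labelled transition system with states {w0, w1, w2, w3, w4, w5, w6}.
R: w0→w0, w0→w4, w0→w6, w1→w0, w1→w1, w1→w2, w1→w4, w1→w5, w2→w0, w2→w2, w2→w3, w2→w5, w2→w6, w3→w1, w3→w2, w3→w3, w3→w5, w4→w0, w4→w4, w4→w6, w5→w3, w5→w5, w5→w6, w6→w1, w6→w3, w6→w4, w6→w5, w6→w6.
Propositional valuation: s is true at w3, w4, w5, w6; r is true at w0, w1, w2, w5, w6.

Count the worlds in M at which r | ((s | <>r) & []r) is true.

5

Let φ = r | ((s | <>r) & []r). Evaluate φ at each world:
  w0 (successors {w0, w4, w6}): φ is true.
  w1 (successors {w0, w1, w2, w4, w5}): φ is true.
  w2 (successors {w0, w2, w3, w5, w6}): φ is true.
  w3 (successors {w1, w2, w3, w5}): φ is false.
  w4 (successors {w0, w4, w6}): φ is false.
  w5 (successors {w3, w5, w6}): φ is true.
  w6 (successors {w1, w3, w4, w5, w6}): φ is true.
For instance, at w0:
  At w0: r is true, (s | <>r) & []r is false, so r | ((s | <>r) & []r) is true.
    At w0: s | <>r is true, []r is false, so (s | <>r) & []r is false.
      At w0: s is false, <>r is true, so s | <>r is true.
      At w0: []r requires r at every successor {w0, w4, w6}.
        r fails at w4, so []r is false at w0.
Satisfying worlds: {w0, w1, w2, w5, w6}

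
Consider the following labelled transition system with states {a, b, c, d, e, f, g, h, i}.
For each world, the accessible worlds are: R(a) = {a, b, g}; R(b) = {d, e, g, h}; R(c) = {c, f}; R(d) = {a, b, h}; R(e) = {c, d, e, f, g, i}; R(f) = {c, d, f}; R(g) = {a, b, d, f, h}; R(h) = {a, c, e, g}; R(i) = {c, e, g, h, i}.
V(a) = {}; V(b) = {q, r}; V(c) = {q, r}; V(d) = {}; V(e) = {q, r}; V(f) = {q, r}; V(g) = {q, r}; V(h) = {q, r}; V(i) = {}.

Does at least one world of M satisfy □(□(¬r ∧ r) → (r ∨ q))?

Let φ = □(□(¬r ∧ r) → (r ∨ q)). Evaluate φ at each world:
  a (successors {a, b, g}): φ is true.
  b (successors {d, e, g, h}): φ is true.
  c (successors {c, f}): φ is true.
  d (successors {a, b, h}): φ is true.
  e (successors {c, d, e, f, g, i}): φ is true.
  f (successors {c, d, f}): φ is true.
  g (successors {a, b, d, f, h}): φ is true.
  h (successors {a, c, e, g}): φ is true.
  i (successors {c, e, g, h, i}): φ is true.
Detail at a (witness):
  At a: □(□(¬r ∧ r) → (r ∨ q)) requires □(¬r ∧ r) → (r ∨ q) at every successor {a, b, g}.
      At a: □(¬r ∧ r) is false, r ∨ q is false, so □(¬r ∧ r) → (r ∨ q) is true.
      At b: □(¬r ∧ r) is false, r ∨ q is true, so □(¬r ∧ r) → (r ∨ q) is true.
      At g: □(¬r ∧ r) is false, r ∨ q is true, so □(¬r ∧ r) → (r ∨ q) is true.
  So □(□(¬r ∧ r) → (r ∨ q)) is true at a.

Yes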